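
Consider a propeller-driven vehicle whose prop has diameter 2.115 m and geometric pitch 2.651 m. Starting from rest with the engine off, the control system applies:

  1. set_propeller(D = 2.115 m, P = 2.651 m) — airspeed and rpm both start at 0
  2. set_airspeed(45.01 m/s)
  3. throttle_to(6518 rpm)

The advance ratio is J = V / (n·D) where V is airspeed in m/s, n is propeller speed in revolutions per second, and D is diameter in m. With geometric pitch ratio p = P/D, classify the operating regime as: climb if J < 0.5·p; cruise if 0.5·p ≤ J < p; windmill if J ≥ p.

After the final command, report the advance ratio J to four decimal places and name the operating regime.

J = 0.1959, regime = climb

set_propeller: D = 2.115 m, P = 2.651 m (p = P/D = 1.253428); state ← (V=0, rpm=0)
set_airspeed(45.01): V ← 45.01 m/s
throttle_to(6518): rpm ← 6518
final state: V = 45.01 m/s, rpm = 6518 → n = rpm/60 = 108.633333 rev/s
J = V / (n·D) = 45.01 / (108.633333 × 2.115) = 0.195900
regime bands: climb J<0.6267 | cruise [0.6267, 1.2534) | windmill J≥1.2534
J = 0.1959 → climb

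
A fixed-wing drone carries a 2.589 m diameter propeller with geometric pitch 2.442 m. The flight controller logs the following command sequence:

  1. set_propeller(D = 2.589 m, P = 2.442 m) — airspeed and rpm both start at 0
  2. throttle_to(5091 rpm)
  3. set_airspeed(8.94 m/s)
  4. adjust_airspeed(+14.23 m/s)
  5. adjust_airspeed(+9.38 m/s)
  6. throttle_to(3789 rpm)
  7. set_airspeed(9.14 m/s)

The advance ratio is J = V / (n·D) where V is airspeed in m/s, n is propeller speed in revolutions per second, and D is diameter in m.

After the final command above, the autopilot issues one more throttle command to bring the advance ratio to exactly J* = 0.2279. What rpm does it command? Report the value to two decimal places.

rpm = 929.44

set_propeller: D = 2.589 m, P = 2.442 m (p = P/D = 0.943221); state ← (V=0, rpm=0)
throttle_to(5091): rpm ← 5091
set_airspeed(8.94): V ← 8.94 m/s
adjust_airspeed(+14.23): V ← 8.94 +14.23 = 23.17 m/s
adjust_airspeed(+9.38): V ← 23.17 +9.38 = 32.55 m/s
throttle_to(3789): rpm ← 3789
set_airspeed(9.14): V ← 9.14 m/s
final state: V = 9.14 m/s, rpm = 3789 → n = rpm/60 = 63.150000 rev/s
target J* = 0.2279; solve J* = V/(n·D) for n: n = V/(J*·D) = 9.14/(0.2279 × 2.589) = 15.490656 rev/s
rpm = 60·n = 929.439382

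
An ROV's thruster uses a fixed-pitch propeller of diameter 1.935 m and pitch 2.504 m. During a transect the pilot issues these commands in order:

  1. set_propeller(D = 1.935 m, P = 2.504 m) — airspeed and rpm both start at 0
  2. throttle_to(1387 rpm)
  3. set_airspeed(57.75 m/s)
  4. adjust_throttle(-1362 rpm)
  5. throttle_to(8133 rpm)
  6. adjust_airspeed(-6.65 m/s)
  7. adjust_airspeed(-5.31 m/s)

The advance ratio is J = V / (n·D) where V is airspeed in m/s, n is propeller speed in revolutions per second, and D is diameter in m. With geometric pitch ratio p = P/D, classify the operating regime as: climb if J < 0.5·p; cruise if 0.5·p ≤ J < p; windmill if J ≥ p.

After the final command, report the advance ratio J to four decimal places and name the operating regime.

set_propeller: D = 1.935 m, P = 2.504 m (p = P/D = 1.294057); state ← (V=0, rpm=0)
throttle_to(1387): rpm ← 1387
set_airspeed(57.75): V ← 57.75 m/s
adjust_throttle(-1362): rpm ← 1387 -1362 = 25
throttle_to(8133): rpm ← 8133
adjust_airspeed(-6.65): V ← 57.75 -6.65 = 51.1 m/s
adjust_airspeed(-5.31): V ← 51.1 -5.31 = 45.79 m/s
final state: V = 45.79 m/s, rpm = 8133 → n = rpm/60 = 135.550000 rev/s
J = V / (n·D) = 45.79 / (135.550000 × 1.935) = 0.174578
regime bands: climb J<0.6470 | cruise [0.6470, 1.2941) | windmill J≥1.2941
J = 0.1746 → climb

J = 0.1746, regime = climb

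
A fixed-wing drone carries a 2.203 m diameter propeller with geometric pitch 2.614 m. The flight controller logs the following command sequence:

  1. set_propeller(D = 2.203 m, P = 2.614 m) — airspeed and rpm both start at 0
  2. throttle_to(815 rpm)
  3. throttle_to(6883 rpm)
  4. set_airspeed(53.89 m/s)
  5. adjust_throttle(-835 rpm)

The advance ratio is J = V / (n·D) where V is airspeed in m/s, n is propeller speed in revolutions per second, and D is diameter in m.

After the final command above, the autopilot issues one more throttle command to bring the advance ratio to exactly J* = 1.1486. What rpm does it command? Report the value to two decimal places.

set_propeller: D = 2.203 m, P = 2.614 m (p = P/D = 1.186564); state ← (V=0, rpm=0)
throttle_to(815): rpm ← 815
throttle_to(6883): rpm ← 6883
set_airspeed(53.89): V ← 53.89 m/s
adjust_throttle(-835): rpm ← 6883 -835 = 6048
final state: V = 53.89 m/s, rpm = 6048 → n = rpm/60 = 100.800000 rev/s
target J* = 1.1486; solve J* = V/(n·D) for n: n = V/(J*·D) = 53.89/(1.1486 × 2.203) = 21.297316 rev/s
rpm = 60·n = 1277.838959

rpm = 1277.84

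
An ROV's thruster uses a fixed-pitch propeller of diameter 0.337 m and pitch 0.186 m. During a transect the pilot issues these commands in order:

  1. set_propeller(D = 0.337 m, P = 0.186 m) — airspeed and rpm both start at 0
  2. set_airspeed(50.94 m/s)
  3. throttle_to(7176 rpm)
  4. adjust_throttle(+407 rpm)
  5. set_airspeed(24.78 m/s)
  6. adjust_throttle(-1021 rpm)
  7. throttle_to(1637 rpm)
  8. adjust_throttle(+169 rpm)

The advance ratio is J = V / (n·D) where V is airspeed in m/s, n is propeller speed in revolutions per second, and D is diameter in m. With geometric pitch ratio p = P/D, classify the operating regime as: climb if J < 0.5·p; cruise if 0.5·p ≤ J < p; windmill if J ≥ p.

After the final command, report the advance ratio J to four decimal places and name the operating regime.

set_propeller: D = 0.337 m, P = 0.186 m (p = P/D = 0.551929); state ← (V=0, rpm=0)
set_airspeed(50.94): V ← 50.94 m/s
throttle_to(7176): rpm ← 7176
adjust_throttle(+407): rpm ← 7176 +407 = 7583
set_airspeed(24.78): V ← 24.78 m/s
adjust_throttle(-1021): rpm ← 7583 -1021 = 6562
throttle_to(1637): rpm ← 1637
adjust_throttle(+169): rpm ← 1637 +169 = 1806
final state: V = 24.78 m/s, rpm = 1806 → n = rpm/60 = 30.100000 rev/s
J = V / (n·D) = 24.78 / (30.100000 × 0.337) = 2.442896
regime bands: climb J<0.2760 | cruise [0.2760, 0.5519) | windmill J≥0.5519
J = 2.4429 → windmill

J = 2.4429, regime = windmill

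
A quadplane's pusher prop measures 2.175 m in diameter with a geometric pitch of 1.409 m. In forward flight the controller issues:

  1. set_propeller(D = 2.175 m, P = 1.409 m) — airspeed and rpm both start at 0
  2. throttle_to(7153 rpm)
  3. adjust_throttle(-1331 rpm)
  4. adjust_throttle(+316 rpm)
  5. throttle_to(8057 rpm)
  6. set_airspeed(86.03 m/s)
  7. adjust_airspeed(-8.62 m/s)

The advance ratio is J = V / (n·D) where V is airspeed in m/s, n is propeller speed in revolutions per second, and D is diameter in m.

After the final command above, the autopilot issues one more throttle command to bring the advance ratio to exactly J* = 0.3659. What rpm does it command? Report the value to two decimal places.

set_propeller: D = 2.175 m, P = 1.409 m (p = P/D = 0.647816); state ← (V=0, rpm=0)
throttle_to(7153): rpm ← 7153
adjust_throttle(-1331): rpm ← 7153 -1331 = 5822
adjust_throttle(+316): rpm ← 5822 +316 = 6138
throttle_to(8057): rpm ← 8057
set_airspeed(86.03): V ← 86.03 m/s
adjust_airspeed(-8.62): V ← 86.03 -8.62 = 77.41 m/s
final state: V = 77.41 m/s, rpm = 8057 → n = rpm/60 = 134.283333 rev/s
target J* = 0.3659; solve J* = V/(n·D) for n: n = V/(J*·D) = 77.41/(0.3659 × 2.175) = 97.269212 rev/s
rpm = 60·n = 5836.152708

rpm = 5836.15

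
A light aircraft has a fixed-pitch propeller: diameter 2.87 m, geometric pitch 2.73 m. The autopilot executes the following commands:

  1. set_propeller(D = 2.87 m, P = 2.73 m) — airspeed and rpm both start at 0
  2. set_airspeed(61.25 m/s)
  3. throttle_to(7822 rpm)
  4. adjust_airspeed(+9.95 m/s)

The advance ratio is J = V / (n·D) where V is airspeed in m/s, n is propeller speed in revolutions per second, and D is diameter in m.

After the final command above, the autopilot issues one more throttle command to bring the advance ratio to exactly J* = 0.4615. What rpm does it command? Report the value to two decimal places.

set_propeller: D = 2.87 m, P = 2.73 m (p = P/D = 0.951220); state ← (V=0, rpm=0)
set_airspeed(61.25): V ← 61.25 m/s
throttle_to(7822): rpm ← 7822
adjust_airspeed(+9.95): V ← 61.25 +9.95 = 71.2 m/s
final state: V = 71.2 m/s, rpm = 7822 → n = rpm/60 = 130.366667 rev/s
target J* = 0.4615; solve J* = V/(n·D) for n: n = V/(J*·D) = 71.2/(0.4615 × 2.87) = 53.755931 rev/s
rpm = 60·n = 3225.355888

rpm = 3225.36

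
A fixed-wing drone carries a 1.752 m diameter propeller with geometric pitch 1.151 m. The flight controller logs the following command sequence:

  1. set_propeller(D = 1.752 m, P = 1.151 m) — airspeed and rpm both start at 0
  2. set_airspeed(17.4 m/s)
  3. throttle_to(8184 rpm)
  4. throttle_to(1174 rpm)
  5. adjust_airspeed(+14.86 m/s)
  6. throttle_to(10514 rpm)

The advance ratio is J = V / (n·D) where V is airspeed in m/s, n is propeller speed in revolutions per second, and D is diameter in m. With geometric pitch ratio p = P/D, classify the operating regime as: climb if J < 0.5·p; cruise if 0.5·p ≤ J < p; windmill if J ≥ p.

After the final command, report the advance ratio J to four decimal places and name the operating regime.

set_propeller: D = 1.752 m, P = 1.151 m (p = P/D = 0.656963); state ← (V=0, rpm=0)
set_airspeed(17.4): V ← 17.4 m/s
throttle_to(8184): rpm ← 8184
throttle_to(1174): rpm ← 1174
adjust_airspeed(+14.86): V ← 17.4 +14.86 = 32.26 m/s
throttle_to(10514): rpm ← 10514
final state: V = 32.26 m/s, rpm = 10514 → n = rpm/60 = 175.233333 rev/s
J = V / (n·D) = 32.26 / (175.233333 × 1.752) = 0.105078
regime bands: climb J<0.3285 | cruise [0.3285, 0.6570) | windmill J≥0.6570
J = 0.1051 → climb

J = 0.1051, regime = climb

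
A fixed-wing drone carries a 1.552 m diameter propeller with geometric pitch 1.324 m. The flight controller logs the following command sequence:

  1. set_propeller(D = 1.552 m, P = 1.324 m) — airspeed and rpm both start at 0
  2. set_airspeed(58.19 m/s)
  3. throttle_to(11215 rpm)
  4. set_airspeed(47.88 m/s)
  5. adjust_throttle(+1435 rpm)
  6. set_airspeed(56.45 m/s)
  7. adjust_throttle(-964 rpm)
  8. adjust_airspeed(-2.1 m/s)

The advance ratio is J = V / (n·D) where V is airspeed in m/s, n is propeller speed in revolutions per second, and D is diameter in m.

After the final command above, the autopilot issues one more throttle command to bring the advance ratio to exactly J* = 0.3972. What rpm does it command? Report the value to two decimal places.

set_propeller: D = 1.552 m, P = 1.324 m (p = P/D = 0.853093); state ← (V=0, rpm=0)
set_airspeed(58.19): V ← 58.19 m/s
throttle_to(11215): rpm ← 11215
set_airspeed(47.88): V ← 47.88 m/s
adjust_throttle(+1435): rpm ← 11215 +1435 = 12650
set_airspeed(56.45): V ← 56.45 m/s
adjust_throttle(-964): rpm ← 12650 -964 = 11686
adjust_airspeed(-2.1): V ← 56.45 -2.1 = 54.35 m/s
final state: V = 54.35 m/s, rpm = 11686 → n = rpm/60 = 194.766667 rev/s
target J* = 0.3972; solve J* = V/(n·D) for n: n = V/(J*·D) = 54.35/(0.3972 × 1.552) = 88.165483 rev/s
rpm = 60·n = 5289.928987

rpm = 5289.93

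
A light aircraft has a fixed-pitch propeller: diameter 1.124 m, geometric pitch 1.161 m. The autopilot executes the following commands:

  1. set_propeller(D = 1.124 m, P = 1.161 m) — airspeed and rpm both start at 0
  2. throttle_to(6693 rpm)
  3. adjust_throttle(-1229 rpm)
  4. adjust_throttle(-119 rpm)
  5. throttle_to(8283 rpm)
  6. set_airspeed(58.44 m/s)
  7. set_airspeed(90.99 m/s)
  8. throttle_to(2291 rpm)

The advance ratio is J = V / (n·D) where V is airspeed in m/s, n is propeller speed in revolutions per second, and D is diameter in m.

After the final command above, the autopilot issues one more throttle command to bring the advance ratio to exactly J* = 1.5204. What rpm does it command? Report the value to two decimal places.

set_propeller: D = 1.124 m, P = 1.161 m (p = P/D = 1.032918); state ← (V=0, rpm=0)
throttle_to(6693): rpm ← 6693
adjust_throttle(-1229): rpm ← 6693 -1229 = 5464
adjust_throttle(-119): rpm ← 5464 -119 = 5345
throttle_to(8283): rpm ← 8283
set_airspeed(58.44): V ← 58.44 m/s
set_airspeed(90.99): V ← 90.99 m/s
throttle_to(2291): rpm ← 2291
final state: V = 90.99 m/s, rpm = 2291 → n = rpm/60 = 38.183333 rev/s
target J* = 1.5204; solve J* = V/(n·D) for n: n = V/(J*·D) = 90.99/(1.5204 × 1.124) = 53.243855 rev/s
rpm = 60·n = 3194.631306

rpm = 3194.63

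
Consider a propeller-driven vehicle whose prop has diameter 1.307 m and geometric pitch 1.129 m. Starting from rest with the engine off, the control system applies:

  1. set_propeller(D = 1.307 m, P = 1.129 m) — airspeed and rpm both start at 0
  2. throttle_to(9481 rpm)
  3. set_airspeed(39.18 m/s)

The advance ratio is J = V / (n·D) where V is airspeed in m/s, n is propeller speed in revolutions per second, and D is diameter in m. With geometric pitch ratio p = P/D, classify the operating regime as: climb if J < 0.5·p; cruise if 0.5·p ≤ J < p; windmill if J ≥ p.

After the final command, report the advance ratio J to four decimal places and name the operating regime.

set_propeller: D = 1.307 m, P = 1.129 m (p = P/D = 0.863810); state ← (V=0, rpm=0)
throttle_to(9481): rpm ← 9481
set_airspeed(39.18): V ← 39.18 m/s
final state: V = 39.18 m/s, rpm = 9481 → n = rpm/60 = 158.016667 rev/s
J = V / (n·D) = 39.18 / (158.016667 × 1.307) = 0.189708
regime bands: climb J<0.4319 | cruise [0.4319, 0.8638) | windmill J≥0.8638
J = 0.1897 → climb

J = 0.1897, regime = climb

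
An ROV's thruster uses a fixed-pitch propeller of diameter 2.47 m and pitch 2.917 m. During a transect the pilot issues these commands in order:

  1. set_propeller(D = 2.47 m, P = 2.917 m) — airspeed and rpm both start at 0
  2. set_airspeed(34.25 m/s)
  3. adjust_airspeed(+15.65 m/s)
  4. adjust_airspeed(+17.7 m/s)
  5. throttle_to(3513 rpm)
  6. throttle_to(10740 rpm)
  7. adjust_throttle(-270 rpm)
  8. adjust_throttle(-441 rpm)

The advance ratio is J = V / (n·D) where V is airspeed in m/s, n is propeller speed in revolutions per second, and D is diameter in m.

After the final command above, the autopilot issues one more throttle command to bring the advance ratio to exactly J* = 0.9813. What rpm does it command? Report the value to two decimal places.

set_propeller: D = 2.47 m, P = 2.917 m (p = P/D = 1.180972); state ← (V=0, rpm=0)
set_airspeed(34.25): V ← 34.25 m/s
adjust_airspeed(+15.65): V ← 34.25 +15.65 = 49.9 m/s
adjust_airspeed(+17.7): V ← 49.9 +17.7 = 67.6 m/s
throttle_to(3513): rpm ← 3513
throttle_to(10740): rpm ← 10740
adjust_throttle(-270): rpm ← 10740 -270 = 10470
adjust_throttle(-441): rpm ← 10470 -441 = 10029
final state: V = 67.6 m/s, rpm = 10029 → n = rpm/60 = 167.150000 rev/s
target J* = 0.9813; solve J* = V/(n·D) for n: n = V/(J*·D) = 67.6/(0.9813 × 2.47) = 27.889963 rev/s
rpm = 60·n = 1673.397802

rpm = 1673.40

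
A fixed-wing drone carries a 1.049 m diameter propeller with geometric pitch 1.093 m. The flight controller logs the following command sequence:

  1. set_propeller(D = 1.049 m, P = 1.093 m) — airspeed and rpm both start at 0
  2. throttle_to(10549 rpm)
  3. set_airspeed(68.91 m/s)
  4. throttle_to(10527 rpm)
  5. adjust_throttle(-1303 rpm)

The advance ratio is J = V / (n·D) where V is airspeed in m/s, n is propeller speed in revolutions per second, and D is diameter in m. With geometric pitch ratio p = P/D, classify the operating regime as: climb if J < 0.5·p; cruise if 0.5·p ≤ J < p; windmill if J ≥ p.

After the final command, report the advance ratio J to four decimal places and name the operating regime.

J = 0.4273, regime = climb

set_propeller: D = 1.049 m, P = 1.093 m (p = P/D = 1.041945); state ← (V=0, rpm=0)
throttle_to(10549): rpm ← 10549
set_airspeed(68.91): V ← 68.91 m/s
throttle_to(10527): rpm ← 10527
adjust_throttle(-1303): rpm ← 10527 -1303 = 9224
final state: V = 68.91 m/s, rpm = 9224 → n = rpm/60 = 153.733333 rev/s
J = V / (n·D) = 68.91 / (153.733333 × 1.049) = 0.427306
regime bands: climb J<0.5210 | cruise [0.5210, 1.0419) | windmill J≥1.0419
J = 0.4273 → climb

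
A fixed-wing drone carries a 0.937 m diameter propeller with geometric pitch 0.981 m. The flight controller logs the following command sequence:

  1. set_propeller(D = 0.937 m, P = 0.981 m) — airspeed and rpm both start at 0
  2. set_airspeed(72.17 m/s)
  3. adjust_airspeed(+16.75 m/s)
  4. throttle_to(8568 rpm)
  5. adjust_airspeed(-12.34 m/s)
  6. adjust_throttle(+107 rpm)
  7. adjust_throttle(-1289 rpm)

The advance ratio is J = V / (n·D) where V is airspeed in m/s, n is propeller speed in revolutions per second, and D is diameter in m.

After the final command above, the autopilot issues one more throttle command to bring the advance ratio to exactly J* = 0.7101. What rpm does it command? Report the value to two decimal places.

set_propeller: D = 0.937 m, P = 0.981 m (p = P/D = 1.046958); state ← (V=0, rpm=0)
set_airspeed(72.17): V ← 72.17 m/s
adjust_airspeed(+16.75): V ← 72.17 +16.75 = 88.92 m/s
throttle_to(8568): rpm ← 8568
adjust_airspeed(-12.34): V ← 88.92 -12.34 = 76.58 m/s
adjust_throttle(+107): rpm ← 8568 +107 = 8675
adjust_throttle(-1289): rpm ← 8675 -1289 = 7386
final state: V = 76.58 m/s, rpm = 7386 → n = rpm/60 = 123.100000 rev/s
target J* = 0.7101; solve J* = V/(n·D) for n: n = V/(J*·D) = 76.58/(0.7101 × 0.937) = 115.094947 rev/s
rpm = 60·n = 6905.696839

rpm = 6905.70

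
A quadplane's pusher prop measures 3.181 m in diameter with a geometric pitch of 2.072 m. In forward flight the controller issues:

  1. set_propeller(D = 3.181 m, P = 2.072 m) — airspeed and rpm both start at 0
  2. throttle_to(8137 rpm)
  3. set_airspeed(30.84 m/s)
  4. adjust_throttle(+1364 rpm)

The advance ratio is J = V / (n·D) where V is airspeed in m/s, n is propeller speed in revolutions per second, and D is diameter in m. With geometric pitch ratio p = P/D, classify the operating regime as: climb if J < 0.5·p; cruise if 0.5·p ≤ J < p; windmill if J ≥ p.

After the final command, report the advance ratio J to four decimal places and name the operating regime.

J = 0.0612, regime = climb

set_propeller: D = 3.181 m, P = 2.072 m (p = P/D = 0.651367); state ← (V=0, rpm=0)
throttle_to(8137): rpm ← 8137
set_airspeed(30.84): V ← 30.84 m/s
adjust_throttle(+1364): rpm ← 8137 +1364 = 9501
final state: V = 30.84 m/s, rpm = 9501 → n = rpm/60 = 158.350000 rev/s
J = V / (n·D) = 30.84 / (158.350000 × 3.181) = 0.061226
regime bands: climb J<0.3257 | cruise [0.3257, 0.6514) | windmill J≥0.6514
J = 0.0612 → climb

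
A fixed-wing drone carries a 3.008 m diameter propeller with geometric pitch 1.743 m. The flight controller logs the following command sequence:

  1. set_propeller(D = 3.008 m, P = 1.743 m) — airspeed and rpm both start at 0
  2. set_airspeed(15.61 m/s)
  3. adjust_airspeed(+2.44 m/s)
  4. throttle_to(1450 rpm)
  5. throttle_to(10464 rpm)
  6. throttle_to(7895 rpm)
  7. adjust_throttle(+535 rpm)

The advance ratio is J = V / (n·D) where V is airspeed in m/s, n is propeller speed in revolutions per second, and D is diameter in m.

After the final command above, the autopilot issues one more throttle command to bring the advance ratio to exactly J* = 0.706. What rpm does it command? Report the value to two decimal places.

rpm = 509.97

set_propeller: D = 3.008 m, P = 1.743 m (p = P/D = 0.579455); state ← (V=0, rpm=0)
set_airspeed(15.61): V ← 15.61 m/s
adjust_airspeed(+2.44): V ← 15.61 +2.44 = 18.05 m/s
throttle_to(1450): rpm ← 1450
throttle_to(10464): rpm ← 10464
throttle_to(7895): rpm ← 7895
adjust_throttle(+535): rpm ← 7895 +535 = 8430
final state: V = 18.05 m/s, rpm = 8430 → n = rpm/60 = 140.500000 rev/s
target J* = 0.706; solve J* = V/(n·D) for n: n = V/(J*·D) = 18.05/(0.706 × 3.008) = 8.499525 rev/s
rpm = 60·n = 509.971521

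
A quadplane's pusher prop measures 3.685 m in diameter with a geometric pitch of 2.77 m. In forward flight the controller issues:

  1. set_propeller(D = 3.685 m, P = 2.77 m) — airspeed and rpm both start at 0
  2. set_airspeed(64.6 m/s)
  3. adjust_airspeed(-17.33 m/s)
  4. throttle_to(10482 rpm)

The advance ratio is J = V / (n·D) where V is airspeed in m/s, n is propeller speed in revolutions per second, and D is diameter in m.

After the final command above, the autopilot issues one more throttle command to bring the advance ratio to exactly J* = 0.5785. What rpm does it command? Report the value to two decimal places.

rpm = 1330.44

set_propeller: D = 3.685 m, P = 2.77 m (p = P/D = 0.751696); state ← (V=0, rpm=0)
set_airspeed(64.6): V ← 64.6 m/s
adjust_airspeed(-17.33): V ← 64.6 -17.33 = 47.27 m/s
throttle_to(10482): rpm ← 10482
final state: V = 47.27 m/s, rpm = 10482 → n = rpm/60 = 174.700000 rev/s
target J* = 0.5785; solve J* = V/(n·D) for n: n = V/(J*·D) = 47.27/(0.5785 × 3.685) = 22.174036 rev/s
rpm = 60·n = 1330.442156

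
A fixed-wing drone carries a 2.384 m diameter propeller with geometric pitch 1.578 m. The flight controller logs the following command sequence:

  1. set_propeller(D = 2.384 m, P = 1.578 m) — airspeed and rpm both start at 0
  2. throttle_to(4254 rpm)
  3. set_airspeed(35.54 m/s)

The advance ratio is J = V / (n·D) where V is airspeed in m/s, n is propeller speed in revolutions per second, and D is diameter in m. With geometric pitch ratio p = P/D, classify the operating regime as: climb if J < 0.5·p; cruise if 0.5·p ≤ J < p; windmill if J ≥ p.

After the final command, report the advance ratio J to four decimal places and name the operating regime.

set_propeller: D = 2.384 m, P = 1.578 m (p = P/D = 0.661913); state ← (V=0, rpm=0)
throttle_to(4254): rpm ← 4254
set_airspeed(35.54): V ← 35.54 m/s
final state: V = 35.54 m/s, rpm = 4254 → n = rpm/60 = 70.900000 rev/s
J = V / (n·D) = 35.54 / (70.900000 × 2.384) = 0.210264
regime bands: climb J<0.3310 | cruise [0.3310, 0.6619) | windmill J≥0.6619
J = 0.2103 → climb

J = 0.2103, regime = climb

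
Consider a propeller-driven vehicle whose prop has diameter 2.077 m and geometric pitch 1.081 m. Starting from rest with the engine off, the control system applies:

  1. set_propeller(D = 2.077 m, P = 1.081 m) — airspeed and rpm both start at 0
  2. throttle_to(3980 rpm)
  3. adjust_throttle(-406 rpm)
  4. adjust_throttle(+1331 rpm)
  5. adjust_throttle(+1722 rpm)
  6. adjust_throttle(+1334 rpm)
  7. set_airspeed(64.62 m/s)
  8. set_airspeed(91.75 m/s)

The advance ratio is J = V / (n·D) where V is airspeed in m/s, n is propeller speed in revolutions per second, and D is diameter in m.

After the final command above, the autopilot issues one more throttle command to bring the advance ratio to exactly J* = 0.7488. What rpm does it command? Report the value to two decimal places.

set_propeller: D = 2.077 m, P = 1.081 m (p = P/D = 0.520462); state ← (V=0, rpm=0)
throttle_to(3980): rpm ← 3980
adjust_throttle(-406): rpm ← 3980 -406 = 3574
adjust_throttle(+1331): rpm ← 3574 +1331 = 4905
adjust_throttle(+1722): rpm ← 4905 +1722 = 6627
adjust_throttle(+1334): rpm ← 6627 +1334 = 7961
set_airspeed(64.62): V ← 64.62 m/s
set_airspeed(91.75): V ← 91.75 m/s
final state: V = 91.75 m/s, rpm = 7961 → n = rpm/60 = 132.683333 rev/s
target J* = 0.7488; solve J* = V/(n·D) for n: n = V/(J*·D) = 91.75/(0.7488 × 2.077) = 58.993443 rev/s
rpm = 60·n = 3539.606558

rpm = 3539.61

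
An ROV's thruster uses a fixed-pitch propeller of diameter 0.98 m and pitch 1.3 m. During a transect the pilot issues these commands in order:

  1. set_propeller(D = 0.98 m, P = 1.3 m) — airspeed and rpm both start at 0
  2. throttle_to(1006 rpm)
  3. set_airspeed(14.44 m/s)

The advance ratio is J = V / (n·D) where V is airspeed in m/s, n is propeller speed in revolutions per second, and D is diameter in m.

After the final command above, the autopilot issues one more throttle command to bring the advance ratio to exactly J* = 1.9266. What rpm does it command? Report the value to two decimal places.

rpm = 458.88

set_propeller: D = 0.98 m, P = 1.3 m (p = P/D = 1.326531); state ← (V=0, rpm=0)
throttle_to(1006): rpm ← 1006
set_airspeed(14.44): V ← 14.44 m/s
final state: V = 14.44 m/s, rpm = 1006 → n = rpm/60 = 16.766667 rev/s
target J* = 1.9266; solve J* = V/(n·D) for n: n = V/(J*·D) = 14.44/(1.9266 × 0.98) = 7.648030 rev/s
rpm = 60·n = 458.881778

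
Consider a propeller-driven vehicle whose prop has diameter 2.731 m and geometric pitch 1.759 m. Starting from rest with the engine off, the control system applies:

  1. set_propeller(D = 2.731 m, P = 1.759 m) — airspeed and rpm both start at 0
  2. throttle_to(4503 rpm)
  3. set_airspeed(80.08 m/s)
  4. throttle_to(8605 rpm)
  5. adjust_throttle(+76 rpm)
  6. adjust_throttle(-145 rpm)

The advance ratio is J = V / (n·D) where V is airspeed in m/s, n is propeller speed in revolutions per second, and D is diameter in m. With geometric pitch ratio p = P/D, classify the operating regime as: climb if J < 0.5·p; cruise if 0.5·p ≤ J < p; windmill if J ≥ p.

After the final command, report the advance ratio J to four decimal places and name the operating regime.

set_propeller: D = 2.731 m, P = 1.759 m (p = P/D = 0.644086); state ← (V=0, rpm=0)
throttle_to(4503): rpm ← 4503
set_airspeed(80.08): V ← 80.08 m/s
throttle_to(8605): rpm ← 8605
adjust_throttle(+76): rpm ← 8605 +76 = 8681
adjust_throttle(-145): rpm ← 8681 -145 = 8536
final state: V = 80.08 m/s, rpm = 8536 → n = rpm/60 = 142.266667 rev/s
J = V / (n·D) = 80.08 / (142.266667 × 2.731) = 0.206110
regime bands: climb J<0.3220 | cruise [0.3220, 0.6441) | windmill J≥0.6441
J = 0.2061 → climb

J = 0.2061, regime = climb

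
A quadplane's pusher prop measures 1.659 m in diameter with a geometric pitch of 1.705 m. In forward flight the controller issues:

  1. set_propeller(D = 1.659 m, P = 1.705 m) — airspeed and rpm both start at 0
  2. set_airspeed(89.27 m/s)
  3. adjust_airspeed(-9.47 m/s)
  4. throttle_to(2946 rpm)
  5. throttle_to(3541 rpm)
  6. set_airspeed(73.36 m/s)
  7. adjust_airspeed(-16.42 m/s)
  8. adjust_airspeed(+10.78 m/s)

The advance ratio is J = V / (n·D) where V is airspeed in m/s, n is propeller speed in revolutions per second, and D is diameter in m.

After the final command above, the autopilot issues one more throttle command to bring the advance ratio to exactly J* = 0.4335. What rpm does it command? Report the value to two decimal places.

rpm = 5649.80

set_propeller: D = 1.659 m, P = 1.705 m (p = P/D = 1.027728); state ← (V=0, rpm=0)
set_airspeed(89.27): V ← 89.27 m/s
adjust_airspeed(-9.47): V ← 89.27 -9.47 = 79.8 m/s
throttle_to(2946): rpm ← 2946
throttle_to(3541): rpm ← 3541
set_airspeed(73.36): V ← 73.36 m/s
adjust_airspeed(-16.42): V ← 73.36 -16.42 = 56.94 m/s
adjust_airspeed(+10.78): V ← 56.94 +10.78 = 67.72 m/s
final state: V = 67.72 m/s, rpm = 3541 → n = rpm/60 = 59.016667 rev/s
target J* = 0.4335; solve J* = V/(n·D) for n: n = V/(J*·D) = 67.72/(0.4335 × 1.659) = 94.163255 rev/s
rpm = 60·n = 5649.795287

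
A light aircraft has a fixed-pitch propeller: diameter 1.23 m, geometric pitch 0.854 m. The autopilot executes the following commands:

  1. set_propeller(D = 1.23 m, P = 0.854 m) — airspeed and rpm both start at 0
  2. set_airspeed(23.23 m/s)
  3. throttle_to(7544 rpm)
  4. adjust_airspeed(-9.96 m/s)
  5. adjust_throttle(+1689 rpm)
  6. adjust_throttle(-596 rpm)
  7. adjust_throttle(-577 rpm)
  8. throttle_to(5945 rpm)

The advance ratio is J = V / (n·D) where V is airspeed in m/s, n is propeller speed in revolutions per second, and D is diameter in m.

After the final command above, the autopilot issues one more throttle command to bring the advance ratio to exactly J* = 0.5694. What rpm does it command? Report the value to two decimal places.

set_propeller: D = 1.23 m, P = 0.854 m (p = P/D = 0.694309); state ← (V=0, rpm=0)
set_airspeed(23.23): V ← 23.23 m/s
throttle_to(7544): rpm ← 7544
adjust_airspeed(-9.96): V ← 23.23 -9.96 = 13.27 m/s
adjust_throttle(+1689): rpm ← 7544 +1689 = 9233
adjust_throttle(-596): rpm ← 9233 -596 = 8637
adjust_throttle(-577): rpm ← 8637 -577 = 8060
throttle_to(5945): rpm ← 5945
final state: V = 13.27 m/s, rpm = 5945 → n = rpm/60 = 99.083333 rev/s
target J* = 0.5694; solve J* = V/(n·D) for n: n = V/(J*·D) = 13.27/(0.5694 × 1.23) = 18.947344 rev/s
rpm = 60·n = 1136.840662

rpm = 1136.84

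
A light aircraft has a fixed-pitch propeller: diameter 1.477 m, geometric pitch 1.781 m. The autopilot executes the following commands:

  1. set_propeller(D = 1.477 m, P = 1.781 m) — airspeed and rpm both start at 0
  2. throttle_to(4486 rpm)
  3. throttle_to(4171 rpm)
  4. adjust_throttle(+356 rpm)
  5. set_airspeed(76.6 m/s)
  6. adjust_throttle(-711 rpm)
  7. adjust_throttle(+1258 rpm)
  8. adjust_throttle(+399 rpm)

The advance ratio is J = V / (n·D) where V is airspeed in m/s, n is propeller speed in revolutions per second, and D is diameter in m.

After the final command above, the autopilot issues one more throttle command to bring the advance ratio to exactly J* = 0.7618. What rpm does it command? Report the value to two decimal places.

rpm = 4084.68

set_propeller: D = 1.477 m, P = 1.781 m (p = P/D = 1.205823); state ← (V=0, rpm=0)
throttle_to(4486): rpm ← 4486
throttle_to(4171): rpm ← 4171
adjust_throttle(+356): rpm ← 4171 +356 = 4527
set_airspeed(76.6): V ← 76.6 m/s
adjust_throttle(-711): rpm ← 4527 -711 = 3816
adjust_throttle(+1258): rpm ← 3816 +1258 = 5074
adjust_throttle(+399): rpm ← 5074 +399 = 5473
final state: V = 76.6 m/s, rpm = 5473 → n = rpm/60 = 91.216667 rev/s
target J* = 0.7618; solve J* = V/(n·D) for n: n = V/(J*·D) = 76.6/(0.7618 × 1.477) = 68.078081 rev/s
rpm = 60·n = 4084.684867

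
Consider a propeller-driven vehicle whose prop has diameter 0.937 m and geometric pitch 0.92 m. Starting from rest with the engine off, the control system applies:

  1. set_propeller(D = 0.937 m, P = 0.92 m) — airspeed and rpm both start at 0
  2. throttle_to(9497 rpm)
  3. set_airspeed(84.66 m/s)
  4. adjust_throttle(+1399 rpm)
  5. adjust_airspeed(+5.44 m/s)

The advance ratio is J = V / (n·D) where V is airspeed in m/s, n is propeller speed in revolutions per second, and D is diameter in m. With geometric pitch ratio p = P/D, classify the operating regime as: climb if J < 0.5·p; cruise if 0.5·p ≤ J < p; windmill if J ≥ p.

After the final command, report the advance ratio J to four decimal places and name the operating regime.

J = 0.5295, regime = cruise

set_propeller: D = 0.937 m, P = 0.92 m (p = P/D = 0.981857); state ← (V=0, rpm=0)
throttle_to(9497): rpm ← 9497
set_airspeed(84.66): V ← 84.66 m/s
adjust_throttle(+1399): rpm ← 9497 +1399 = 10896
adjust_airspeed(+5.44): V ← 84.66 +5.44 = 90.1 m/s
final state: V = 90.1 m/s, rpm = 10896 → n = rpm/60 = 181.600000 rev/s
J = V / (n·D) = 90.1 / (181.600000 × 0.937) = 0.529504
regime bands: climb J<0.4909 | cruise [0.4909, 0.9819) | windmill J≥0.9819
J = 0.5295 → cruise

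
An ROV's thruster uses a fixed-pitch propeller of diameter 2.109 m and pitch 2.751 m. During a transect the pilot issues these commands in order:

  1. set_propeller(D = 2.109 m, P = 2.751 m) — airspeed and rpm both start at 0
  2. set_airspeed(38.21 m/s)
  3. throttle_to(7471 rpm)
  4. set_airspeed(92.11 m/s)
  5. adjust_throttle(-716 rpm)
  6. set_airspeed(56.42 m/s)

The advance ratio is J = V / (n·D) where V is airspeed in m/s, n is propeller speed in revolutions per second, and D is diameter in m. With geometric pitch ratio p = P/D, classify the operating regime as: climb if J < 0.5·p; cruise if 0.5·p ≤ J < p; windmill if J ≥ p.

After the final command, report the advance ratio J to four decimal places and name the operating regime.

set_propeller: D = 2.109 m, P = 2.751 m (p = P/D = 1.304410); state ← (V=0, rpm=0)
set_airspeed(38.21): V ← 38.21 m/s
throttle_to(7471): rpm ← 7471
set_airspeed(92.11): V ← 92.11 m/s
adjust_throttle(-716): rpm ← 7471 -716 = 6755
set_airspeed(56.42): V ← 56.42 m/s
final state: V = 56.42 m/s, rpm = 6755 → n = rpm/60 = 112.583333 rev/s
J = V / (n·D) = 56.42 / (112.583333 × 2.109) = 0.237620
regime bands: climb J<0.6522 | cruise [0.6522, 1.3044) | windmill J≥1.3044
J = 0.2376 → climb

J = 0.2376, regime = climb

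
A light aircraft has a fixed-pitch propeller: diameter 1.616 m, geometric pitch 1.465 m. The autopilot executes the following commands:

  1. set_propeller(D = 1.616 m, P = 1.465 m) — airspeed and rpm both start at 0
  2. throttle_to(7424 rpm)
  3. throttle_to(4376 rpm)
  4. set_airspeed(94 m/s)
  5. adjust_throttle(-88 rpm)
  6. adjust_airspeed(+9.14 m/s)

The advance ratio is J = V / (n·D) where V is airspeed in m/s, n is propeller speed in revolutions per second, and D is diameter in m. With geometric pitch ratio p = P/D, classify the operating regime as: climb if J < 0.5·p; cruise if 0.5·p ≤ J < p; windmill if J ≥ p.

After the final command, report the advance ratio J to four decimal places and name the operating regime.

set_propeller: D = 1.616 m, P = 1.465 m (p = P/D = 0.906559); state ← (V=0, rpm=0)
throttle_to(7424): rpm ← 7424
throttle_to(4376): rpm ← 4376
set_airspeed(94): V ← 94 m/s
adjust_throttle(-88): rpm ← 4376 -88 = 4288
adjust_airspeed(+9.14): V ← 94 +9.14 = 103.14 m/s
final state: V = 103.14 m/s, rpm = 4288 → n = rpm/60 = 71.466667 rev/s
J = V / (n·D) = 103.14 / (71.466667 × 1.616) = 0.893063
regime bands: climb J<0.4533 | cruise [0.4533, 0.9066) | windmill J≥0.9066
J = 0.8931 → cruise

J = 0.8931, regime = cruise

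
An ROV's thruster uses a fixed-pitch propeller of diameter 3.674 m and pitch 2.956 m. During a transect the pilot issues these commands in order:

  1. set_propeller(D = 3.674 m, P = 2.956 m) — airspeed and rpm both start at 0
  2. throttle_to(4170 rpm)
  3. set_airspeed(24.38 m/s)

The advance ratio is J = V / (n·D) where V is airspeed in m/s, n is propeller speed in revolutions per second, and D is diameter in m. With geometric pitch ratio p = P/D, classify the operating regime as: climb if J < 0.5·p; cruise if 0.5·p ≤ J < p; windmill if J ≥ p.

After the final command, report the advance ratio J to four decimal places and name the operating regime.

set_propeller: D = 3.674 m, P = 2.956 m (p = P/D = 0.804573); state ← (V=0, rpm=0)
throttle_to(4170): rpm ← 4170
set_airspeed(24.38): V ← 24.38 m/s
final state: V = 24.38 m/s, rpm = 4170 → n = rpm/60 = 69.500000 rev/s
J = V / (n·D) = 24.38 / (69.500000 × 3.674) = 0.095479
regime bands: climb J<0.4023 | cruise [0.4023, 0.8046) | windmill J≥0.8046
J = 0.0955 → climb

J = 0.0955, regime = climb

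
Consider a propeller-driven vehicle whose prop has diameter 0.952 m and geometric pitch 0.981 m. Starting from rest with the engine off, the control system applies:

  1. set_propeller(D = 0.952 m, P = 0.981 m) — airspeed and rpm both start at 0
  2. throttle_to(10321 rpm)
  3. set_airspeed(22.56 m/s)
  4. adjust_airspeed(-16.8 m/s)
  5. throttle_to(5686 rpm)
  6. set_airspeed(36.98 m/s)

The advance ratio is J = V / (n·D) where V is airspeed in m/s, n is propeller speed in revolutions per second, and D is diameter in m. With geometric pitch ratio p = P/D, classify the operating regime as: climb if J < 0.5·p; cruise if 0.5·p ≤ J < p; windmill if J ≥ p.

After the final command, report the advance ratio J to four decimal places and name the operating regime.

J = 0.4099, regime = climb

set_propeller: D = 0.952 m, P = 0.981 m (p = P/D = 1.030462); state ← (V=0, rpm=0)
throttle_to(10321): rpm ← 10321
set_airspeed(22.56): V ← 22.56 m/s
adjust_airspeed(-16.8): V ← 22.56 -16.8 = 5.76 m/s
throttle_to(5686): rpm ← 5686
set_airspeed(36.98): V ← 36.98 m/s
final state: V = 36.98 m/s, rpm = 5686 → n = rpm/60 = 94.766667 rev/s
J = V / (n·D) = 36.98 / (94.766667 × 0.952) = 0.409897
regime bands: climb J<0.5152 | cruise [0.5152, 1.0305) | windmill J≥1.0305
J = 0.4099 → climb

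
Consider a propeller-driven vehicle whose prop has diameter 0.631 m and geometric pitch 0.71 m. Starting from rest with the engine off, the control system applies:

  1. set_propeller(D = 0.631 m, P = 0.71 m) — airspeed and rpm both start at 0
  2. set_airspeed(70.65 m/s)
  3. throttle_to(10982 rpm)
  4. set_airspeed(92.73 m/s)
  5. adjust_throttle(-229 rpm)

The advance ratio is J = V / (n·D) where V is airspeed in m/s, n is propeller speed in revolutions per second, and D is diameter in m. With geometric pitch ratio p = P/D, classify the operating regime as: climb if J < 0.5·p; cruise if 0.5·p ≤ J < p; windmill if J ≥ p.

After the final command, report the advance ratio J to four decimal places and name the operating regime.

set_propeller: D = 0.631 m, P = 0.71 m (p = P/D = 1.125198); state ← (V=0, rpm=0)
set_airspeed(70.65): V ← 70.65 m/s
throttle_to(10982): rpm ← 10982
set_airspeed(92.73): V ← 92.73 m/s
adjust_throttle(-229): rpm ← 10982 -229 = 10753
final state: V = 92.73 m/s, rpm = 10753 → n = rpm/60 = 179.216667 rev/s
J = V / (n·D) = 92.73 / (179.216667 × 0.631) = 0.819997
regime bands: climb J<0.5626 | cruise [0.5626, 1.1252) | windmill J≥1.1252
J = 0.8200 → cruise

J = 0.8200, regime = cruise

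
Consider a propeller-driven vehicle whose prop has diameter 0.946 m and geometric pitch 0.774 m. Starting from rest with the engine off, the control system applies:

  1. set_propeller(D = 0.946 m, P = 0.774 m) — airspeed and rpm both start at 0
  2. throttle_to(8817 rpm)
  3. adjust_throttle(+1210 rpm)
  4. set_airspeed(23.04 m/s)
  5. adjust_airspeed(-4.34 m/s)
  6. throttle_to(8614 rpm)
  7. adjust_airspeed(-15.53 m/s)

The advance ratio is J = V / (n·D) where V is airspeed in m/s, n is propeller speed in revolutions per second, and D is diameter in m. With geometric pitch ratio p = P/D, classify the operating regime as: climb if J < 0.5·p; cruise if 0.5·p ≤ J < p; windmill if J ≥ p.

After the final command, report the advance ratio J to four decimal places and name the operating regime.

set_propeller: D = 0.946 m, P = 0.774 m (p = P/D = 0.818182); state ← (V=0, rpm=0)
throttle_to(8817): rpm ← 8817
adjust_throttle(+1210): rpm ← 8817 +1210 = 10027
set_airspeed(23.04): V ← 23.04 m/s
adjust_airspeed(-4.34): V ← 23.04 -4.34 = 18.7 m/s
throttle_to(8614): rpm ← 8614
adjust_airspeed(-15.53): V ← 18.7 -15.53 = 3.17 m/s
final state: V = 3.17 m/s, rpm = 8614 → n = rpm/60 = 143.566667 rev/s
J = V / (n·D) = 3.17 / (143.566667 × 0.946) = 0.023341
regime bands: climb J<0.4091 | cruise [0.4091, 0.8182) | windmill J≥0.8182
J = 0.0233 → climb

J = 0.0233, regime = climb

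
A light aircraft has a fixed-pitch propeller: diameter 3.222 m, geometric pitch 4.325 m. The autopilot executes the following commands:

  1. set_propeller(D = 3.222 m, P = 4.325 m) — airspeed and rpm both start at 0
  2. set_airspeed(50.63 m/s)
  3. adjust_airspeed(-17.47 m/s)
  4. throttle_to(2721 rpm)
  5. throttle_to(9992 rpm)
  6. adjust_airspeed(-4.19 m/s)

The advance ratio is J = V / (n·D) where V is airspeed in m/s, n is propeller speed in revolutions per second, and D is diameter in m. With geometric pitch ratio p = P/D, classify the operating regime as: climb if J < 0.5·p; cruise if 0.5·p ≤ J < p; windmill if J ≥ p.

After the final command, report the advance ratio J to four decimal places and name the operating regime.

J = 0.0540, regime = climb

set_propeller: D = 3.222 m, P = 4.325 m (p = P/D = 1.342334); state ← (V=0, rpm=0)
set_airspeed(50.63): V ← 50.63 m/s
adjust_airspeed(-17.47): V ← 50.63 -17.47 = 33.16 m/s
throttle_to(2721): rpm ← 2721
throttle_to(9992): rpm ← 9992
adjust_airspeed(-4.19): V ← 33.16 -4.19 = 28.97 m/s
final state: V = 28.97 m/s, rpm = 9992 → n = rpm/60 = 166.533333 rev/s
J = V / (n·D) = 28.97 / (166.533333 × 3.222) = 0.053991
regime bands: climb J<0.6712 | cruise [0.6712, 1.3423) | windmill J≥1.3423
J = 0.0540 → climb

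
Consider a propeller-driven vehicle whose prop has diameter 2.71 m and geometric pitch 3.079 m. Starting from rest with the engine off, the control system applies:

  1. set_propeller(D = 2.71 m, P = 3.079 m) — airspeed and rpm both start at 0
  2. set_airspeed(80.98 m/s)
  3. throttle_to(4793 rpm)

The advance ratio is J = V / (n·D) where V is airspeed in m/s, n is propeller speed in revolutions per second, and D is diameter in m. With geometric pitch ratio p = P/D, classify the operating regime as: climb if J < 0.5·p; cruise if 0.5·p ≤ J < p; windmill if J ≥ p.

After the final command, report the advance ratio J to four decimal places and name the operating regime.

J = 0.3741, regime = climb

set_propeller: D = 2.71 m, P = 3.079 m (p = P/D = 1.136162); state ← (V=0, rpm=0)
set_airspeed(80.98): V ← 80.98 m/s
throttle_to(4793): rpm ← 4793
final state: V = 80.98 m/s, rpm = 4793 → n = rpm/60 = 79.883333 rev/s
J = V / (n·D) = 80.98 / (79.883333 × 2.71) = 0.374070
regime bands: climb J<0.5681 | cruise [0.5681, 1.1362) | windmill J≥1.1362
J = 0.3741 → climb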